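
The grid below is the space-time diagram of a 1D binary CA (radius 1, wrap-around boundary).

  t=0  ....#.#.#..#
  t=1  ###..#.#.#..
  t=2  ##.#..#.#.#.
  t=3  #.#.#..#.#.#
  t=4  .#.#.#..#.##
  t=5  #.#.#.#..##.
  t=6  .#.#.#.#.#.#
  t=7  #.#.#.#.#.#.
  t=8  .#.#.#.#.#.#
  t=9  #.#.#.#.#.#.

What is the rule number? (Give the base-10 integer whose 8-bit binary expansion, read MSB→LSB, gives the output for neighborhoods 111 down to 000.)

185

  ### -> #   bit 7 = 1  t=1,i=1
  ##. -> .   bit 6 = 0  t=1,i=2
  #.# -> #   bit 5 = 1  t=0,i=5
  #.. -> #   bit 4 = 1  t=0,i=0
  .## -> #   bit 3 = 1  t=1,i=0
  .#. -> .   bit 2 = 0  t=0,i=4
  ..# -> .   bit 1 = 0  t=0,i=3
  ... -> #   bit 0 = 1  t=0,i=1
  bits 10111001 = 185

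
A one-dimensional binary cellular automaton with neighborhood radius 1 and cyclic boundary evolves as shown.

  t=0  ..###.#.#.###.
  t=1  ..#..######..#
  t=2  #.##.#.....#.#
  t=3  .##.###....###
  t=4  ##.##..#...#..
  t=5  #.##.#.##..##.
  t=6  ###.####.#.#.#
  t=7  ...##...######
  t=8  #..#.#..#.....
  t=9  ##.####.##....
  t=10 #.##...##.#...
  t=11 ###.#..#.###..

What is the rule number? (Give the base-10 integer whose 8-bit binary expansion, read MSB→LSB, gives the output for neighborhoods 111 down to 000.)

  ###|.  b7=0 t=0,i=3
  ##.|.  b6=0 t=0,i=4
  #.#|#  b5=1 t=0,i=5
  #..|#  b4=1 t=0,i=13
  .##|#  b3=1 t=0,i=2
  .#.|#  b2=1 t=0,i=6
  ..#|.  b1=0 t=0,i=1
  ...|.  b0=0 t=0,i=0
  bits 00111100 = 60

60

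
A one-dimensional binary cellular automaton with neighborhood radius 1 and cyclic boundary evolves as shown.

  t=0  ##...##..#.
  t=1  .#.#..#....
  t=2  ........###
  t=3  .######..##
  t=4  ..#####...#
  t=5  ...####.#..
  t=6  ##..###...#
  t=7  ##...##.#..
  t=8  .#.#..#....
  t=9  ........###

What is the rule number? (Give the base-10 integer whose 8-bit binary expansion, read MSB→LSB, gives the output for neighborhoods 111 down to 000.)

193

  ###|#  b7=1 t=2,i=9
  ##.|#  b6=1 t=0,i=1
  #.#|.  b5=0 t=0,i=10
  #..|.  b4=0 t=0,i=2
  .##|.  b3=0 t=0,i=0
  .#.|.  b2=0 t=0,i=9
  ..#|.  b1=0 t=0,i=4
  ...|#  b0=1 t=0,i=3
  bits 11000001 = 193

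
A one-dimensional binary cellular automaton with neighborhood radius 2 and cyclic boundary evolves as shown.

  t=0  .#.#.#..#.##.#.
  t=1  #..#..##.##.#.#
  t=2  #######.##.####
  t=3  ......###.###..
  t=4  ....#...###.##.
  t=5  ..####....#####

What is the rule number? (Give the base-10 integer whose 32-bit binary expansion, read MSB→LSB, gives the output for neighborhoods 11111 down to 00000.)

  nb #####: next=.  (t=2,i=0, bit31=0)
  nb ####.: next=.  (t=2,i=5, bit30=0)
  nb ###.#: next=#  (t=2,i=6, bit29=1)
  nb ###..: next=#  (t=3,i=12, bit28=1)
  nb ##.##: next=#  (t=1,i=8, bit27=1)
  nb ##.#.: next=#  (t=0,i=12, bit26=1)
  nb ##..#: next=#  (t=1,i=1, bit25=1)
  nb ##...: next=#  (t=3,i=13, bit24=1)
  nb #.###: next=#  (t=2,i=11, bit23=1)
  nb #.##.: next=#  (t=0,i=10, bit22=1)
  nb #.#.#: next=#  (t=0,i=3, bit21=1)
  nb #.#..: next=.  (t=0,i=5, bit20=0)
  nb #..##: next=#  (t=1,i=5, bit19=1)
  nb #..#.: next=#  (t=0,i=0, bit18=1)
  nb #...#: next=.  (t=4,i=6, bit17=0)
  nb #....: next=.  (t=3,i=14, bit16=0)
  nb .####: next=#  (t=2,i=12, bit15=1)
  nb .###.: next=.  (t=3,i=7, bit14=0)
  nb .##.#: next=.  (t=0,i=11, bit13=0)
  nb .##..: next=#  (t=1,i=0, bit12=1)
  nb .#.##: next=#  (t=0,i=9, bit11=1)
  nb .#.#.: next=.  (t=0,i=2, bit10=0)
  nb .#..#: next=#  (t=0,i=6, bit9=1)
  nb .#...: next=#  (t=4,i=5, bit8=1)
  nb ..###: next=.  (t=3,i=6, bit7=0)
  nb ..##.: next=#  (t=1,i=6, bit6=1)
  nb ..#.#: next=.  (t=0,i=1, bit5=0)
  nb ..#..: next=#  (t=1,i=3, bit4=1)
  nb ...##: next=.  (t=3,i=5, bit3=0)
  nb ...#.: next=#  (t=4,i=3, bit2=1)
  nb ....#: next=#  (t=3,i=4, bit1=1)
  nb .....: next=.  (t=3,i=0, bit0=0)
  bits 00111111111011001001101101010110 = 1072470870

1072470870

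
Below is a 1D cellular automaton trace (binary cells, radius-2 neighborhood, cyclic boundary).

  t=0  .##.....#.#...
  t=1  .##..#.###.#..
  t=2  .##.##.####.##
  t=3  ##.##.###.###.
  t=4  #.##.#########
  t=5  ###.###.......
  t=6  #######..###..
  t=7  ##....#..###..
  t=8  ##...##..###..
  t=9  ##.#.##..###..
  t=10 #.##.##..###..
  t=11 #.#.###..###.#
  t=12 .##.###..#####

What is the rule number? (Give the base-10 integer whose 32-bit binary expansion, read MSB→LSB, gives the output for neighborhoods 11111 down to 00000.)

1021761013

  [31] ##### => .  t=4,i=7
  [30] ####. => .  t=2,i=9
  [29] ###.# => #  t=1,i=9
  [28] ###.. => #  t=5,i=6
  [27] ##.## => #  t=2,i=0
  [26] ##.#. => #  t=1,i=10
  [25] ##..# => .  t=1,i=3
  [24] ##... => .  t=0,i=3
  [23] #.### => #  t=1,i=7
  [22] #.##. => #  t=2,i=1
  [21] #.#.# => #  t=9,i=3
  [20] #.#.. => .  t=0,i=10
  [19] #..## => .  t=6,i=8
  [18] #..#. => #  t=1,i=4
  [17] #...# => #  t=1,i=13
  [16] #.... => .  t=0,i=4
  [15] .#### => #  t=2,i=8
  [14] .###. => #  t=1,i=8
  [13] .##.# => .  t=2,i=2
  [12] .##.. => #  t=0,i=2
  [11] .#.## => .  t=1,i=6
  [10] .#.#. => #  t=0,i=9
  [9] .#..# => .  t=7,i=7
  [8] .#... => #  t=0,i=11
  [7] ..### => #  t=5,i=0
  [6] ..##. => #  t=0,i=1
  [5] ..#.# => #  t=0,i=8
  [4] ..#.. => #  t=7,i=6
  [3] ...## => .  t=0,i=0
  [2] ...#. => #  t=0,i=7
  [1] ....# => .  t=0,i=6
  [0] ..... => #  t=0,i=5
  bits 00111100111001101101010111110101 = 1021761013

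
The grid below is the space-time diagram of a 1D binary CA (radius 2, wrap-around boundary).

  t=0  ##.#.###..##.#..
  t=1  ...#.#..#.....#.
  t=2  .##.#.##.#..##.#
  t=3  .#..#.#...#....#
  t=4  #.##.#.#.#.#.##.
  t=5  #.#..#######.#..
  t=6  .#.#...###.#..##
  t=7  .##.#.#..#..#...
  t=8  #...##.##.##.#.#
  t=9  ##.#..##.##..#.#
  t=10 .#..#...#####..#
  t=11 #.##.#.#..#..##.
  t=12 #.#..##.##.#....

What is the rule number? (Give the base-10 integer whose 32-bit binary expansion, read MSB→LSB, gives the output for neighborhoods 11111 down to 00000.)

2883852046

  #####|#  b31=1 t=5,i=7
  ####.|.  b30=0 t=5,i=10
  ###.#|#  b29=1 t=5,i=11
  ###..|.  b28=0 t=0,i=7
  ##.##|#  b27=1 t=8,i=6
  ##.#.|.  b26=0 t=0,i=2
  ##..#|#  b25=1 t=0,i=8
  ##...|#  b24=1 t=8,i=1
  #.###|#  b23=1 t=0,i=5
  #.##.|#  b22=1 t=2,i=1
  #.#.#|#  b21=1 t=0,i=3
  #.#..|.  b20=0 t=0,i=13
  #..##|.  b19=0 t=0,i=9
  #..#.|#  b18=1 t=1,i=7
  #...#|.  b17=0 t=3,i=8
  #....|.  b16=0 t=1,i=0
  .####|.  b15=0 t=5,i=6
  .###.|.  b14=0 t=0,i=6
  .##.#|.  b13=0 t=0,i=1
  .##..|#  b12=1 t=8,i=0
  .#.##|.  b11=0 t=0,i=4
  .#.#.|#  b10=1 t=1,i=4
  .#..#|#  b9=1 t=0,i=14
  .#...|#  b8=1 t=1,i=9
  ..###|.  b7=0 t=5,i=5
  ..##.|.  b6=0 t=0,i=0
  ..#.#|.  b5=0 t=1,i=3
  ..#..|.  b4=0 t=1,i=8
  ...##|#  b3=1 t=6,i=6
  ...#.|#  b2=1 t=1,i=2
  ....#|#  b1=1 t=1,i=1
  .....|.  b0=0 t=1,i=11
  bits 10101011111001000001011100001110 = 2883852046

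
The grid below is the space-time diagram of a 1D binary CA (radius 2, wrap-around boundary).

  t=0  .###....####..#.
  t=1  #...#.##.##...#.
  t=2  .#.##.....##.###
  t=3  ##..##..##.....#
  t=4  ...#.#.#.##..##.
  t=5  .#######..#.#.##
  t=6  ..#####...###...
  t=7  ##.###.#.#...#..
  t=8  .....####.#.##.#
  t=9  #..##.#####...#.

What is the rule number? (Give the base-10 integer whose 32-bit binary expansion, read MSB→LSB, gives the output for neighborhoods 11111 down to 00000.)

  nb #####: next=#  (t=5,i=3, bit31=1)
  nb ####.: next=#  (t=0,i=10, bit30=1)
  nb ###.#: next=#  (t=2,i=15, bit29=1)
  nb ###..: next=.  (t=0,i=3, bit28=0)
  nb ##.##: next=.  (t=1,i=8, bit27=0)
  nb ##.#.: next=#  (t=2,i=0, bit26=1)
  nb ##..#: next=.  (t=0,i=12, bit25=0)
  nb ##...: next=#  (t=0,i=4, bit24=1)
  nb #.###: next=.  (t=2,i=13, bit23=0)
  nb #.##.: next=.  (t=1,i=6, bit22=0)
  nb #.#.#: next=#  (t=2,i=1, bit21=1)
  nb #.#..: next=.  (t=1,i=0, bit20=0)
  nb #..##: next=#  (t=0,i=0, bit19=1)
  nb #..#.: next=.  (t=0,i=13, bit18=0)
  nb #...#: next=.  (t=1,i=2, bit17=0)
  nb #....: next=.  (t=0,i=5, bit16=0)
  nb .####: next=#  (t=0,i=9, bit15=1)
  nb .###.: next=.  (t=0,i=2, bit14=0)
  nb .##.#: next=.  (t=1,i=7, bit13=0)
  nb .##..: next=#  (t=1,i=10, bit12=1)
  nb .#.##: next=.  (t=1,i=5, bit11=0)
  nb .#.#.: next=#  (t=1,i=15, bit10=1)
  nb .#..#: next=.  (t=0,i=15, bit9=0)
  nb .#...: next=#  (t=1,i=1, bit8=1)
  nb ..###: next=.  (t=0,i=1, bit7=0)
  nb ..##.: next=.  (t=2,i=10, bit6=0)
  nb ..#.#: next=#  (t=1,i=4, bit5=1)
  nb ..#..: next=#  (t=0,i=14, bit4=1)
  nb ...##: next=#  (t=0,i=7, bit3=1)
  nb ...#.: next=#  (t=1,i=3, bit2=1)
  nb ....#: next=#  (t=0,i=6, bit1=1)
  nb .....: next=.  (t=2,i=7, bit0=0)
  bits 11100101001010001001010100111110 = 3844642110

3844642110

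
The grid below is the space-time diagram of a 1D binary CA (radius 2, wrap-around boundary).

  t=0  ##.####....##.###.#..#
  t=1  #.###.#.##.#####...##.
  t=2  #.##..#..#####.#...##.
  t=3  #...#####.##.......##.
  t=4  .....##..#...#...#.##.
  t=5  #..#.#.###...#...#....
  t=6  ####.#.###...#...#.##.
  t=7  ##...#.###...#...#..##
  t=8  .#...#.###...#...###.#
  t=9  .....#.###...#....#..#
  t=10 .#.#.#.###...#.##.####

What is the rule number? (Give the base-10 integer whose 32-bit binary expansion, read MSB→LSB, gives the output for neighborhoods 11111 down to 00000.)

  nb #####: next=#  (t=1,i=13, bit31=1)
  nb ####.: next=.  (t=0,i=5, bit30=0)
  nb ###.#: next=.  (t=0,i=1, bit29=0)
  nb ###..: next=#  (t=0,i=6, bit28=1)
  nb ##.##: next=#  (t=0,i=2, bit27=1)
  nb ##.#.: next=.  (t=0,i=17, bit26=0)
  nb ##..#: next=#  (t=2,i=4, bit25=1)
  nb ##...: next=.  (t=0,i=7, bit24=0)
  nb #.###: next=#  (t=0,i=3, bit23=1)
  nb #.##.: next=.  (t=1,i=8, bit22=0)
  nb #.#.#: next=#  (t=1,i=0, bit21=1)
  nb #.#..: next=.  (t=0,i=18, bit20=0)
  nb #..##: next=#  (t=0,i=20, bit19=1)
  nb #..#.: next=#  (t=2,i=5, bit18=1)
  nb #...#: next=.  (t=1,i=17, bit17=0)
  nb #....: next=#  (t=0,i=8, bit16=1)
  nb .####: next=#  (t=0,i=4, bit15=1)
  nb .###.: next=#  (t=0,i=0, bit14=1)
  nb .##.#: next=#  (t=0,i=12, bit13=1)
  nb .##..: next=.  (t=2,i=3, bit12=0)
  nb .#.##: next=.  (t=1,i=1, bit11=0)
  nb .#.#.: next=.  (t=5,i=4, bit10=0)
  nb .#..#: next=#  (t=0,i=19, bit9=1)
  nb .#...: next=.  (t=2,i=16, bit8=0)
  nb ..###: next=.  (t=0,i=21, bit7=0)
  nb ..##.: next=#  (t=0,i=11, bit6=1)
  nb ..#.#: next=#  (t=4,i=17, bit5=1)
  nb ..#..: next=#  (t=2,i=6, bit4=1)
  nb ...##: next=.  (t=0,i=10, bit3=0)
  nb ...#.: next=.  (t=4,i=12, bit2=0)
  nb ....#: next=#  (t=0,i=9, bit1=1)
  nb .....: next=.  (t=3,i=14, bit0=0)
  bits 10011010101011011110001001110010 = 2595086962

2595086962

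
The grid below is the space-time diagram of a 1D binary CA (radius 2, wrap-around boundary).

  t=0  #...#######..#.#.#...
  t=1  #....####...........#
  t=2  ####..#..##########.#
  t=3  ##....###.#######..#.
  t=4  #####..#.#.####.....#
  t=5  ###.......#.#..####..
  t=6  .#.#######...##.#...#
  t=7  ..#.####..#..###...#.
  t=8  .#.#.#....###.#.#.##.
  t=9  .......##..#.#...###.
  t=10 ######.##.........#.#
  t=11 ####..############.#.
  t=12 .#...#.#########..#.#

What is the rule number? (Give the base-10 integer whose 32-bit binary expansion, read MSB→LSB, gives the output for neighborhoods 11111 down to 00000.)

2370435671

  [31] ##### => #  t=0,i=6
  [30] ####. => .  t=0,i=9
  [29] ###.# => .  t=2,i=18
  [28] ###.. => .  t=0,i=10
  [27] ##.## => #  t=2,i=19
  [26] ##.#. => #  t=6,i=15
  [25] ##..# => .  t=0,i=11
  [24] ##... => #  t=1,i=1
  [23] #.### => .  t=2,i=20
  [22] #.##. => #  t=3,i=0
  [21] #.#.# => .  t=0,i=15
  [20] #.#.. => .  t=0,i=17
  [19] #..## => #  t=2,i=8
  [18] #..#. => .  t=0,i=12
  [17] #...# => .  t=0,i=2
  [16] #.... => #  t=1,i=2
  [15] .#### => #  t=0,i=5
  [14] .###. => #  t=3,i=7
  [13] .##.# => #  t=6,i=14
  [12] .##.. => #  t=1,i=0
  [11] .#.## => #  t=3,i=20
  [10] .#.#. => .  t=0,i=14
  [9] .#..# => #  t=2,i=7
  [8] .#... => .  t=0,i=1
  [7] ..### => .  t=0,i=4
  [6] ..##. => #  t=1,i=20
  [5] ..#.# => .  t=0,i=13
  [4] ..#.. => #  t=0,i=0
  [3] ...## => .  t=0,i=3
  [2] ...#. => #  t=0,i=20
  [1] ....# => #  t=1,i=3
  [0] ..... => #  t=1,i=11
  bits 10001101010010011111101001010111 = 2370435671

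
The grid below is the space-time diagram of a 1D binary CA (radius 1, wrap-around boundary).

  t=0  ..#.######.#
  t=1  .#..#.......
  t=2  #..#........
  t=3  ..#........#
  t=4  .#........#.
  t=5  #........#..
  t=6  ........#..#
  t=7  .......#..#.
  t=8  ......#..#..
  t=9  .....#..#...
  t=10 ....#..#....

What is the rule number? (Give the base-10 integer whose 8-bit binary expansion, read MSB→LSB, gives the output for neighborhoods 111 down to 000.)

  ### -> .   bit 7 = 0  t=0,i=5
  ##. -> .   bit 6 = 0  t=0,i=9
  #.# -> .   bit 5 = 0  t=0,i=3
  #.. -> .   bit 4 = 0  t=0,i=0
  .## -> #   bit 3 = 1  t=0,i=4
  .#. -> .   bit 2 = 0  t=0,i=2
  ..# -> #   bit 1 = 1  t=0,i=1
  ... -> .   bit 0 = 0  t=1,i=6
  bits 00001010 = 10

10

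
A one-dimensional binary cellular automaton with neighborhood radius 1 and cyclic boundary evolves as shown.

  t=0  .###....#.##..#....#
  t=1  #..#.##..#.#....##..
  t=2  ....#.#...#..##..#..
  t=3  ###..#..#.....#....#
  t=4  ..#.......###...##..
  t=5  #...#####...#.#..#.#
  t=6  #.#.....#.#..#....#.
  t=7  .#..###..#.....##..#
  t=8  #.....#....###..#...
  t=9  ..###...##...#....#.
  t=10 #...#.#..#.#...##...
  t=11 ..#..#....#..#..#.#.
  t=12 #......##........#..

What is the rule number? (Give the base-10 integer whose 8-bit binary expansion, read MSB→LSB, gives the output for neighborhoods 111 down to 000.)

97

  [7] ### => .  t=0,i=2
  [6] ##. => #  t=0,i=3
  [5] #.# => #  t=0,i=0
  [4] #.. => .  t=0,i=4
  [3] .## => .  t=0,i=1
  [2] .#. => .  t=0,i=8
  [1] ..# => .  t=0,i=7
  [0] ... => #  t=0,i=5
  bits 01100001 = 97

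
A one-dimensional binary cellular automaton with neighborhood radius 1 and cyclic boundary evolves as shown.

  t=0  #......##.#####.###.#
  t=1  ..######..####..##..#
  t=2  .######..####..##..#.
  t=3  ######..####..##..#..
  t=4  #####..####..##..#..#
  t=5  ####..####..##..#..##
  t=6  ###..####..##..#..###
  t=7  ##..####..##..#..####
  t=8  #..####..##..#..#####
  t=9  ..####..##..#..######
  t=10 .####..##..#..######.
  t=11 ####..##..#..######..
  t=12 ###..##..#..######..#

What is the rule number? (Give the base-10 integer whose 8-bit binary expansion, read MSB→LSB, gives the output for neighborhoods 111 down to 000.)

  [7] ### => #  t=0,i=11
  [6] ##. => .  t=0,i=0
  [5] #.# => .  t=0,i=9
  [4] #.. => .  t=0,i=1
  [3] .## => #  t=0,i=7
  [2] .#. => .  t=1,i=20
  [1] ..# => #  t=0,i=6
  [0] ... => #  t=0,i=2
  bits 10001011 = 139

139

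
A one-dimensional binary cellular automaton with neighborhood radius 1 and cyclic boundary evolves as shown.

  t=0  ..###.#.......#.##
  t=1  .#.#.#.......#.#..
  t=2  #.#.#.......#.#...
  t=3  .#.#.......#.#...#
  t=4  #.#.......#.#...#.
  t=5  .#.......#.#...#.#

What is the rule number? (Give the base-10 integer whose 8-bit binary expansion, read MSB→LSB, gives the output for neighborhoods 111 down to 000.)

162

  nb ###: next=#  (t=0,i=3, bit7=1)
  nb ##.: next=.  (t=0,i=4, bit6=0)
  nb #.#: next=#  (t=0,i=5, bit5=1)
  nb #..: next=.  (t=0,i=0, bit4=0)
  nb .##: next=.  (t=0,i=2, bit3=0)
  nb .#.: next=.  (t=0,i=6, bit2=0)
  nb ..#: next=#  (t=0,i=1, bit1=1)
  nb ...: next=.  (t=0,i=8, bit0=0)
  bits 10100010 = 162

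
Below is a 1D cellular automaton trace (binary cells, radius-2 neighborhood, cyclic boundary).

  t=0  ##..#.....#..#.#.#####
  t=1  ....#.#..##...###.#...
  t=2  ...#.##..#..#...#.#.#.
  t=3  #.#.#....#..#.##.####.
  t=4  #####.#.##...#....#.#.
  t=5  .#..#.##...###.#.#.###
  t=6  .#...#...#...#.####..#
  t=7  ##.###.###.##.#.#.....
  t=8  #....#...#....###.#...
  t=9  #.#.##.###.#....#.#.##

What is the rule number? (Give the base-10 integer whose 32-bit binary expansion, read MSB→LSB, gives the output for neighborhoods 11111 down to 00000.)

540249172

  [31] ##### => .  t=0,i=19
  [30] ####. => .  t=0,i=0
  [29] ###.# => #  t=1,i=16
  [28] ###.. => .  t=0,i=1
  [27] ##.## => .  t=3,i=16
  [26] ##.#. => .  t=1,i=17
  [25] ##..# => .  t=0,i=2
  [24] ##... => .  t=1,i=11
  [23] #.### => .  t=0,i=17
  [22] #.##. => .  t=2,i=5
  [21] #.#.# => #  t=0,i=15
  [20] #.#.. => #  t=1,i=6
  [19] #..## => .  t=1,i=8
  [18] #..#. => .  t=0,i=3
  [17] #...# => #  t=1,i=12
  [16] #.... => #  t=0,i=6
  [15] .#### => #  t=0,i=18
  [14] .###. => .  t=1,i=15
  [13] .##.# => .  t=3,i=15
  [12] .##.. => .  t=1,i=10
  [11] .#.## => #  t=0,i=16
  [10] .#.#. => #  t=0,i=14
  [9] .#..# => .  t=0,i=11
  [8] .#... => .  t=0,i=5
  [7] ..### => .  t=1,i=14
  [6] ..##. => #  t=1,i=9
  [5] ..#.# => .  t=0,i=13
  [4] ..#.. => #  t=0,i=4
  [3] ...## => .  t=1,i=13
  [2] ...#. => #  t=0,i=9
  [1] ....# => .  t=0,i=8
  [0] ..... => .  t=0,i=7
  bits 00100000001100111000110001010100 = 540249172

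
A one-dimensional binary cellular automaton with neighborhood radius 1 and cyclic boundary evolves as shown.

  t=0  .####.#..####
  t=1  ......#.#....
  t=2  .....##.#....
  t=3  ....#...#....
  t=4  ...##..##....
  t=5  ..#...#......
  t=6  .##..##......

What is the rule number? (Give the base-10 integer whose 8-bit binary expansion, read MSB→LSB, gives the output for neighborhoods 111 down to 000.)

6

  [7] ### => .  t=0,i=2
  [6] ##. => .  t=0,i=4
  [5] #.# => .  t=0,i=0
  [4] #.. => .  t=0,i=7
  [3] .## => .  t=0,i=1
  [2] .#. => #  t=0,i=6
  [1] ..# => #  t=0,i=8
  [0] ... => .  t=1,i=0
  bits 00000110 = 6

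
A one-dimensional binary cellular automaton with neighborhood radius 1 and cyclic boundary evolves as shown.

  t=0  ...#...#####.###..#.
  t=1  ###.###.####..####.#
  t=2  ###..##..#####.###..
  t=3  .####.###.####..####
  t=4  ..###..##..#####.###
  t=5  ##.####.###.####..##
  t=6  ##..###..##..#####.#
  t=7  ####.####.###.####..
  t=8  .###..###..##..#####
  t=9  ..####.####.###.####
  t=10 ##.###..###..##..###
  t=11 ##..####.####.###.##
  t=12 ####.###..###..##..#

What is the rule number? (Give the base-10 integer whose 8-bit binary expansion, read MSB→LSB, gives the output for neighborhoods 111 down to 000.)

  ###|#  b7=1 t=0,i=8
  ##.|#  b6=1 t=0,i=11
  #.#|.  b5=0 t=0,i=12
  #..|#  b4=1 t=0,i=4
  .##|.  b3=0 t=0,i=7
  .#.|.  b2=0 t=0,i=3
  ..#|#  b1=1 t=0,i=2
  ...|#  b0=1 t=0,i=0
  bits 11010011 = 211

211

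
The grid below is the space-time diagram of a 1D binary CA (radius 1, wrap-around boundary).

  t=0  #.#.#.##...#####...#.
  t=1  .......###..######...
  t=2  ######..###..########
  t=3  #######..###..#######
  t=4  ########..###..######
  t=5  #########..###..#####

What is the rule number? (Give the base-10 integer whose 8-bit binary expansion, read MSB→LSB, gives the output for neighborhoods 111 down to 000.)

  ### -> #   bit 7 = 1  t=0,i=12
  ##. -> #   bit 6 = 1  t=0,i=7
  #.# -> .   bit 5 = 0  t=0,i=1
  #.. -> #   bit 4 = 1  t=0,i=8
  .## -> .   bit 3 = 0  t=0,i=6
  .#. -> .   bit 2 = 0  t=0,i=0
  ..# -> .   bit 1 = 0  t=0,i=10
  ... -> #   bit 0 = 1  t=0,i=9
  bits 11010001 = 209

209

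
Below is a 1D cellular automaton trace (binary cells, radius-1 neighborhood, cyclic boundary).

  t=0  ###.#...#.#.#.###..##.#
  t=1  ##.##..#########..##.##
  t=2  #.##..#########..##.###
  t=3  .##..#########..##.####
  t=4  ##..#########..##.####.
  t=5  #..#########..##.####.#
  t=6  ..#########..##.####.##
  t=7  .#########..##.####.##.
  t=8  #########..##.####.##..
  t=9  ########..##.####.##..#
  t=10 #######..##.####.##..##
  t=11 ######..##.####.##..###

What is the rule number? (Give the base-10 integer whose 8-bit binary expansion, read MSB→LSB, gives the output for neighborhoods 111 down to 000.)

  ### -> #   bit 7 = 1  t=0,i=0
  ##. -> .   bit 6 = 0  t=0,i=2
  #.# -> #   bit 5 = 1  t=0,i=3
  #.. -> .   bit 4 = 0  t=0,i=5
  .## -> #   bit 3 = 1  t=0,i=14
  .#. -> #   bit 2 = 1  t=0,i=4
  ..# -> #   bit 1 = 1  t=0,i=7
  ... -> .   bit 0 = 0  t=0,i=6
  bits 10101110 = 174

174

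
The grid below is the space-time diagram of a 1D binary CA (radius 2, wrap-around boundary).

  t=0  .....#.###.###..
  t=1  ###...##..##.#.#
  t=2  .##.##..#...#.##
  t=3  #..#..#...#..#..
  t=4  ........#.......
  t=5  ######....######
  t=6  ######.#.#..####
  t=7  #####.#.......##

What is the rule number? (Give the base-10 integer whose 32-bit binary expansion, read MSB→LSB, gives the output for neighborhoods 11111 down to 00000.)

3733129225

  nb #####: next=#  (t=5,i=0, bit31=1)
  nb ####.: next=#  (t=1,i=1, bit30=1)
  nb ###.#: next=.  (t=0,i=9, bit29=0)
  nb ###..: next=#  (t=0,i=13, bit28=1)
  nb ##.##: next=#  (t=0,i=10, bit27=1)
  nb ##.#.: next=#  (t=1,i=12, bit26=1)
  nb ##..#: next=#  (t=1,i=8, bit25=1)
  nb ##...: next=.  (t=0,i=14, bit24=0)
  nb #.###: next=#  (t=0,i=7, bit23=1)
  nb #.##.: next=.  (t=2,i=1, bit22=0)
  nb #.#.#: next=.  (t=1,i=13, bit21=0)
  nb #.#..: next=.  (t=6,i=9, bit20=0)
  nb #..##: next=.  (t=1,i=9, bit19=0)
  nb #..#.: next=.  (t=2,i=7, bit18=0)
  nb #...#: next=#  (t=1,i=4, bit17=1)
  nb #....: next=#  (t=0,i=15, bit16=1)
  nb .####: next=.  (t=1,i=0, bit15=0)
  nb .###.: next=.  (t=0,i=8, bit14=0)
  nb .##.#: next=.  (t=1,i=11, bit13=0)
  nb .##..: next=.  (t=1,i=7, bit12=0)
  nb .#.##: next=#  (t=0,i=6, bit11=1)
  nb .#.#.: next=.  (t=6,i=8, bit10=0)
  nb .#..#: next=.  (t=3,i=1, bit9=0)
  nb .#...: next=.  (t=2,i=9, bit8=0)
  nb ..###: next=.  (t=5,i=10, bit7=0)
  nb ..##.: next=.  (t=1,i=6, bit6=0)
  nb ..#.#: next=.  (t=0,i=5, bit5=0)
  nb ..#..: next=.  (t=2,i=8, bit4=0)
  nb ...##: next=#  (t=1,i=5, bit3=1)
  nb ...#.: next=.  (t=0,i=4, bit2=0)
  nb ....#: next=.  (t=0,i=3, bit1=0)
  nb .....: next=#  (t=0,i=0, bit0=1)
  bits 11011110100000110000100000001001 = 3733129225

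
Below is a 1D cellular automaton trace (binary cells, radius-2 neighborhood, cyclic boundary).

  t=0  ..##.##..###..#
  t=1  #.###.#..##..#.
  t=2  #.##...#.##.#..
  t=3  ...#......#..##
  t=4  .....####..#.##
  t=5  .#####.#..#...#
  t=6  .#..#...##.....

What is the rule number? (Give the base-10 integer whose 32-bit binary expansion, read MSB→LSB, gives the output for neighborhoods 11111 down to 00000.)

  [31] ##### => .  t=5,i=3
  [30] ####. => #  t=4,i=7
  [29] ###.# => .  t=1,i=4
  [28] ###.. => .  t=0,i=11
  [27] ##.## => #  t=0,i=4
  [26] ##.#. => .  t=1,i=5
  [25] ##..# => .  t=0,i=7
  [24] ##... => .  t=2,i=4
  [23] #.### => #  t=1,i=2
  [22] #.##. => .  t=0,i=5
  [21] #.#.# => #  t=1,i=0
  [20] #.#.. => .  t=1,i=6
  [19] #..## => .  t=0,i=1
  [18] #..#. => #  t=0,i=13
  [17] #...# => .  t=2,i=5
  [16] #.... => #  t=3,i=5
  [15] .#### => .  t=4,i=6
  [14] .###. => #  t=0,i=10
  [13] .##.# => #  t=0,i=3
  [12] .##.. => #  t=0,i=6
  [11] .#.## => .  t=1,i=1
  [10] .#.#. => .  t=1,i=14
  [9] .#..# => #  t=0,i=0
  [8] .#... => .  t=3,i=4
  [7] ..### => #  t=0,i=9
  [6] ..##. => #  t=0,i=2
  [5] ..#.# => .  t=1,i=13
  [4] ..#.. => .  t=0,i=14
  [3] ...## => #  t=4,i=4
  [2] ...#. => .  t=2,i=6
  [1] ....# => #  t=3,i=8
  [0] ..... => #  t=3,i=6
  bits 01001000101001010111001011001011 = 1218802379

1218802379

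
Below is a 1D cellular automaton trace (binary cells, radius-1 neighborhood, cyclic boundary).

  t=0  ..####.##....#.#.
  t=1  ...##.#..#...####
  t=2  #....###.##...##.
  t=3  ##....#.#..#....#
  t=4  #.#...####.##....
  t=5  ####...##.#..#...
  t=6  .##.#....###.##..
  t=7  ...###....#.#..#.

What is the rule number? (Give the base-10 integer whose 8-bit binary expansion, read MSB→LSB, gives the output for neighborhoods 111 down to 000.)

  [7] ### => #  t=0,i=3
  [6] ##. => .  t=0,i=5
  [5] #.# => #  t=0,i=6
  [4] #.. => #  t=0,i=9
  [3] .## => .  t=0,i=2
  [2] .#. => #  t=0,i=13
  [1] ..# => .  t=0,i=1
  [0] ... => .  t=0,i=0
  bits 10110100 = 180

180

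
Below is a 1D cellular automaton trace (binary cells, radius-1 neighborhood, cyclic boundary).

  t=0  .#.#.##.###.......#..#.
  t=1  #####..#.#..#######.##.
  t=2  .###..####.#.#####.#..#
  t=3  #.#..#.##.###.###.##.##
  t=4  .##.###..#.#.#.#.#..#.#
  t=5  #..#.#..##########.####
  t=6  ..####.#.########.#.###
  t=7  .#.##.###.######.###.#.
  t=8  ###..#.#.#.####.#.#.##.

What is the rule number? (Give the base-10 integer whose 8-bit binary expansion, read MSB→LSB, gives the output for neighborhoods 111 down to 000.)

  [7] ### => #  t=0,i=9
  [6] ##. => .  t=0,i=6
  [5] #.# => #  t=0,i=2
  [4] #.. => .  t=0,i=11
  [3] .## => .  t=0,i=5
  [2] .#. => #  t=0,i=1
  [1] ..# => #  t=0,i=0
  [0] ... => #  t=0,i=12
  bits 10100111 = 167

167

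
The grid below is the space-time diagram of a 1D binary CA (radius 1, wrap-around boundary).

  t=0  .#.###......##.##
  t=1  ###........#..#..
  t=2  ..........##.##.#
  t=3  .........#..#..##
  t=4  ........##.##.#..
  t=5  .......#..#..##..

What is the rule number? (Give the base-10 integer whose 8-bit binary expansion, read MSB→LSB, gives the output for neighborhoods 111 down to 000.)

38

  ### -> .   bit 7 = 0  t=0,i=4
  ##. -> .   bit 6 = 0  t=0,i=5
  #.# -> #   bit 5 = 1  t=0,i=0
  #.. -> .   bit 4 = 0  t=0,i=6
  .## -> .   bit 3 = 0  t=0,i=3
  .#. -> #   bit 2 = 1  t=0,i=1
  ..# -> #   bit 1 = 1  t=0,i=11
  ... -> .   bit 0 = 0  t=0,i=7
  bits 00100110 = 38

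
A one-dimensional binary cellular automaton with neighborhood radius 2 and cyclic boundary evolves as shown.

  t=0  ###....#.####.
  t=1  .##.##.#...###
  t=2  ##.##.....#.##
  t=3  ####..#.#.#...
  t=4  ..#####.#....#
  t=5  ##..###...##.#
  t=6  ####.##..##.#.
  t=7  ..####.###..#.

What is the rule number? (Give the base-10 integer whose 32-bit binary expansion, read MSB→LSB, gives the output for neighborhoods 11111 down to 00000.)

4201464442

  [31] ##### => #  t=4,i=4
  [30] ####. => #  t=0,i=11
  [29] ###.# => #  t=0,i=12
  [28] ###.. => #  t=0,i=2
  [27] ##.## => #  t=0,i=13
  [26] ##.#. => .  t=1,i=6
  [25] ##..# => #  t=3,i=4
  [24] ##... => .  t=0,i=3
  [23] #.### => .  t=0,i=0
  [22] #.##. => #  t=1,i=1
  [21] #.#.# => #  t=3,i=8
  [20] #.#.. => .  t=1,i=7
  [19] #..## => #  t=4,i=1
  [18] #..#. => #  t=3,i=5
  [17] #...# => .  t=1,i=9
  [16] #.... => #  t=0,i=4
  [15] .#### => .  t=0,i=10
  [14] .###. => #  t=0,i=1
  [13] .##.# => .  t=1,i=2
  [12] .##.. => .  t=2,i=4
  [11] .#.## => .  t=0,i=8
  [10] .#.#. => .  t=3,i=7
  [9] .#..# => #  t=4,i=0
  [8] .#... => .  t=1,i=8
  [7] ..### => .  t=1,i=11
  [6] ..##. => #  t=5,i=10
  [5] ..#.# => #  t=0,i=7
  [4] ..#.. => #  t=4,i=13
  [3] ...## => #  t=1,i=10
  [2] ...#. => .  t=0,i=6
  [1] ....# => #  t=0,i=5
  [0] ..... => .  t=2,i=7
  bits 11111010011011010100001001111010 = 4201464442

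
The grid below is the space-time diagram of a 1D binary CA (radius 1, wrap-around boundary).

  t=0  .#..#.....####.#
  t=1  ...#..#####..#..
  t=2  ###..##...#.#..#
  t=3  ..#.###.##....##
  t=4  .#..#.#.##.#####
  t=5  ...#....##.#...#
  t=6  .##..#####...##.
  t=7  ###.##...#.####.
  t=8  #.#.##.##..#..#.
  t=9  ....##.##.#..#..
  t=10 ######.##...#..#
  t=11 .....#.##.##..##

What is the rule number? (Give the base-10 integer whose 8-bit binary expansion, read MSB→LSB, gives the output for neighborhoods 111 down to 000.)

75

  ###|.  b7=0 t=0,i=11
  ##.|#  b6=1 t=0,i=13
  #.#|.  b5=0 t=0,i=0
  #..|.  b4=0 t=0,i=2
  .##|#  b3=1 t=0,i=10
  .#.|.  b2=0 t=0,i=1
  ..#|#  b1=1 t=0,i=3
  ...|#  b0=1 t=0,i=6
  bits 01001011 = 75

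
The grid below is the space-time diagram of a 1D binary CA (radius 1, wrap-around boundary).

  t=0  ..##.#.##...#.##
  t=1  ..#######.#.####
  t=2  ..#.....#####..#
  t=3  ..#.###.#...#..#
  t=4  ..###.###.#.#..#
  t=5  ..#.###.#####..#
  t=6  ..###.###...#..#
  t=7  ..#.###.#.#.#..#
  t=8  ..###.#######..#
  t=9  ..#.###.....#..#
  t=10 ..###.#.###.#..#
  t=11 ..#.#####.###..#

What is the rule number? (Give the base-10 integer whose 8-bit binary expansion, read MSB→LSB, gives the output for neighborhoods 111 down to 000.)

  ### -> .   bit 7 = 0  t=1,i=3
  ##. -> #   bit 6 = 1  t=0,i=3
  #.# -> #   bit 5 = 1  t=0,i=4
  #.. -> .   bit 4 = 0  t=0,i=0
  .## -> #   bit 3 = 1  t=0,i=2
  .#. -> #   bit 2 = 1  t=0,i=5
  ..# -> .   bit 1 = 0  t=0,i=1
  ... -> #   bit 0 = 1  t=0,i=10
  bits 01101101 = 109

109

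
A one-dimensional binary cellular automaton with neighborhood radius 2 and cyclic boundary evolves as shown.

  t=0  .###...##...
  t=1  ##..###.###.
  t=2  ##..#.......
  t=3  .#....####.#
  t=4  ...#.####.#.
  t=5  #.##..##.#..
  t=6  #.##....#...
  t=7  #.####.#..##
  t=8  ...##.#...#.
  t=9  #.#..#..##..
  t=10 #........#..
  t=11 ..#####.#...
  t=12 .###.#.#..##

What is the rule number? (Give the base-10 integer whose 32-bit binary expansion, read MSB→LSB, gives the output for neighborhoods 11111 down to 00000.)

1162055853

  [31] ##### => .  t=11,i=4
  [30] ####. => #  t=3,i=8
  [29] ###.# => .  t=1,i=6
  [28] ###.. => .  t=0,i=3
  [27] ##.## => .  t=1,i=7
  [26] ##.#. => #  t=3,i=10
  [25] ##..# => .  t=1,i=2
  [24] ##... => #  t=0,i=4
  [23] #.### => .  t=1,i=8
  [22] #.##. => #  t=1,i=0
  [21] #.#.# => .  t=3,i=11
  [20] #.#.. => .  t=3,i=1
  [19] #..## => .  t=1,i=3
  [18] #..#. => .  t=2,i=3
  [17] #...# => #  t=0,i=5
  [16] #.... => #  t=0,i=10
  [15] .#### => #  t=3,i=7
  [14] .###. => .  t=0,i=2
  [13] .##.# => .  t=5,i=7
  [12] .##.. => #  t=0,i=8
  [11] .#.## => .  t=4,i=4
  [10] .#.#. => .  t=3,i=0
  [9] .#..# => .  t=5,i=10
  [8] .#... => .  t=2,i=5
  [7] ..### => #  t=0,i=1
  [6] ..##. => .  t=0,i=7
  [5] ..#.# => #  t=4,i=3
  [4] ..#.. => .  t=2,i=4
  [3] ...## => #  t=0,i=0
  [2] ...#. => #  t=4,i=2
  [1] ....# => .  t=0,i=11
  [0] ..... => #  t=2,i=7
  bits 01000101010000111001000010101101 = 1162055853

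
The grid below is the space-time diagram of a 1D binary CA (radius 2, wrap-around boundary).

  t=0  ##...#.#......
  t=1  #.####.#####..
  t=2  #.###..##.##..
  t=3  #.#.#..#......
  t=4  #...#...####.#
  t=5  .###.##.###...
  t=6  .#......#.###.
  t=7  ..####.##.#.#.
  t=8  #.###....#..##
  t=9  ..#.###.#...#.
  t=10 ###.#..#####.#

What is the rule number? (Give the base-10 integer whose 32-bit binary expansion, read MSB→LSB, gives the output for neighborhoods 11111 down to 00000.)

  [31] ##### => .  t=1,i=9
  [30] ####. => #  t=1,i=4
  [29] ###.# => .  t=1,i=5
  [28] ###.. => #  t=1,i=11
  [27] ##.## => .  t=1,i=6
  [26] ##.#. => #  t=7,i=9
  [25] ##..# => .  t=1,i=12
  [24] ##... => #  t=0,i=2
  [23] #.### => #  t=1,i=2
  [22] #.##. => .  t=2,i=10
  [21] #.#.# => .  t=3,i=2
  [20] #.#.. => #  t=0,i=7
  [19] #..## => .  t=2,i=6
  [18] #..#. => .  t=1,i=13
  [17] #...# => #  t=0,i=3
  [16] #.... => #  t=0,i=9
  [15] .#### => #  t=1,i=3
  [14] .###. => .  t=2,i=3
  [13] .##.# => .  t=2,i=8
  [12] .##.. => .  t=0,i=1
  [11] .#.## => .  t=1,i=1
  [10] .#.#. => .  t=0,i=6
  [9] .#..# => .  t=3,i=5
  [8] .#... => #  t=0,i=8
  [7] ..### => #  t=4,i=8
  [6] ..##. => #  t=0,i=0
  [5] ..#.# => #  t=0,i=5
  [4] ..#.. => .  t=3,i=7
  [3] ...## => .  t=0,i=13
  [2] ...#. => #  t=0,i=4
  [1] ....# => .  t=0,i=12
  [0] ..... => #  t=0,i=10
  bits 01010101100100111000000111100101 = 1435730405

1435730405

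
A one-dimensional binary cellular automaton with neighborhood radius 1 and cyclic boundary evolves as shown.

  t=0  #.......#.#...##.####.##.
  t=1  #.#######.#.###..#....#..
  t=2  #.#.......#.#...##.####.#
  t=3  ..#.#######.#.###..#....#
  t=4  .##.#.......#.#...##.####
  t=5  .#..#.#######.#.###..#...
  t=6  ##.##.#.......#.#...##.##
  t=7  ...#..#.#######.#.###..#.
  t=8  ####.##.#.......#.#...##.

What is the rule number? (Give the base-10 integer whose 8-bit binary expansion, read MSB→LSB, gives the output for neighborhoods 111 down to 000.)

  nb ###: next=.  (t=0,i=18, bit7=0)
  nb ##.: next=.  (t=0,i=15, bit6=0)
  nb #.#: next=.  (t=0,i=9, bit5=0)
  nb #..: next=.  (t=0,i=1, bit4=0)
  nb .##: next=#  (t=0,i=14, bit3=1)
  nb .#.: next=#  (t=0,i=0, bit2=1)
  nb ..#: next=#  (t=0,i=7, bit1=1)
  nb ...: next=#  (t=0,i=2, bit0=1)
  bits 00001111 = 15

15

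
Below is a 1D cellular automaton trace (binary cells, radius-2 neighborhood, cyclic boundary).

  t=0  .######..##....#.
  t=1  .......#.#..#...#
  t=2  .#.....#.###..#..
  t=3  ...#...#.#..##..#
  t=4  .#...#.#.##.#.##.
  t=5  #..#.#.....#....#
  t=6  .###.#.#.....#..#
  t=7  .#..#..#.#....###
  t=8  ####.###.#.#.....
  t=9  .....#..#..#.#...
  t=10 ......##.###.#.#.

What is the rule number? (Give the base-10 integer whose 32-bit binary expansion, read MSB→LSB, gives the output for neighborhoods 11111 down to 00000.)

  nb #####: next=.  (t=0,i=3, bit31=0)
  nb ####.: next=.  (t=0,i=5, bit30=0)
  nb ###.#: next=.  (t=6,i=3, bit29=0)
  nb ###..: next=.  (t=0,i=6, bit28=0)
  nb ##.##: next=.  (t=8,i=4, bit27=0)
  nb ##.#.: next=#  (t=4,i=11, bit26=1)
  nb ##..#: next=#  (t=0,i=7, bit25=1)
  nb ##...: next=.  (t=0,i=11, bit24=0)
  nb #.###: next=#  (t=2,i=9, bit23=1)
  nb #.##.: next=.  (t=4,i=9, bit22=0)
  nb #.#.#: next=.  (t=4,i=7, bit21=0)
  nb #.#..: next=#  (t=1,i=9, bit20=1)
  nb #..##: next=.  (t=0,i=0, bit19=0)
  nb #..#.: next=#  (t=1,i=11, bit18=1)
  nb #...#: next=#  (t=1,i=14, bit17=1)
  nb #....: next=#  (t=0,i=12, bit16=1)
  nb .####: next=.  (t=0,i=2, bit15=0)
  nb .###.: next=.  (t=2,i=10, bit14=0)
  nb .##.#: next=.  (t=4,i=10, bit13=0)
  nb .##..: next=.  (t=0,i=10, bit12=0)
  nb .#.##: next=.  (t=2,i=8, bit11=0)
  nb .#.#.: next=.  (t=1,i=8, bit10=0)
  nb .#..#: next=#  (t=0,i=16, bit9=1)
  nb .#...: next=.  (t=1,i=0, bit8=0)
  nb ..###: next=.  (t=0,i=1, bit7=0)
  nb ..##.: next=#  (t=0,i=9, bit6=1)
  nb ..#.#: next=#  (t=1,i=7, bit5=1)
  nb ..#..: next=.  (t=0,i=15, bit4=0)
  nb ...##: next=.  (t=5,i=15, bit3=0)
  nb ...#.: next=.  (t=0,i=14, bit2=0)
  nb ....#: next=.  (t=0,i=13, bit1=0)
  nb .....: next=.  (t=1,i=2, bit0=0)
  bits 00000110100101110000001001100000 = 110559840

110559840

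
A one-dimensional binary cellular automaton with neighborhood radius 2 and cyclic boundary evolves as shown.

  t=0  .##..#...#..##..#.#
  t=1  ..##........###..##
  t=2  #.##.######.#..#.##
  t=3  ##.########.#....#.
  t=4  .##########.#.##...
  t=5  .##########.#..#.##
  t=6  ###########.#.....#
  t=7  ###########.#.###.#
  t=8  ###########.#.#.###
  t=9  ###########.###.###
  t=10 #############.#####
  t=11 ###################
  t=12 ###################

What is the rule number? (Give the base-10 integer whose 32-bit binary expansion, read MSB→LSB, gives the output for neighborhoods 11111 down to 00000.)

  nb #####: next=#  (t=2,i=7, bit31=1)
  nb ####.: next=#  (t=2,i=9, bit30=1)
  nb ###.#: next=#  (t=2,i=0, bit29=1)
  nb ###..: next=.  (t=1,i=14, bit28=0)
  nb ##.##: next=#  (t=2,i=1, bit27=1)
  nb ##.#.: next=.  (t=2,i=11, bit26=0)
  nb ##..#: next=#  (t=0,i=3, bit25=1)
  nb ##...: next=.  (t=1,i=4, bit24=0)
  nb #.###: next=#  (t=2,i=5, bit23=1)
  nb #.##.: next=.  (t=0,i=1, bit22=0)
  nb #.#.#: next=#  (t=0,i=18, bit21=1)
  nb #.#..: next=#  (t=2,i=12, bit20=1)
  nb #..##: next=.  (t=0,i=11, bit19=0)
  nb #..#.: next=.  (t=0,i=4, bit18=0)
  nb #...#: next=.  (t=0,i=7, bit17=0)
  nb #....: next=#  (t=1,i=5, bit16=1)
  nb .####: next=#  (t=2,i=6, bit15=1)
  nb .###.: next=.  (t=1,i=13, bit14=0)
  nb .##.#: next=#  (t=2,i=3, bit13=1)
  nb .##..: next=#  (t=0,i=2, bit12=1)
  nb .#.##: next=.  (t=0,i=0, bit11=0)
  nb .#.#.: next=#  (t=0,i=17, bit10=1)
  nb .#..#: next=.  (t=0,i=10, bit9=0)
  nb .#...: next=.  (t=0,i=6, bit8=0)
  nb ..###: next=#  (t=1,i=12, bit7=1)
  nb ..##.: next=#  (t=0,i=12, bit6=1)
  nb ..#.#: next=.  (t=0,i=16, bit5=0)
  nb ..#..: next=.  (t=0,i=5, bit4=0)
  nb ...##: next=.  (t=1,i=11, bit3=0)
  nb ...#.: next=.  (t=0,i=8, bit2=0)
  nb ....#: next=#  (t=1,i=10, bit1=1)
  nb .....: next=#  (t=1,i=6, bit0=1)
  bits 11101010101100011011010011000011 = 3937514691

3937514691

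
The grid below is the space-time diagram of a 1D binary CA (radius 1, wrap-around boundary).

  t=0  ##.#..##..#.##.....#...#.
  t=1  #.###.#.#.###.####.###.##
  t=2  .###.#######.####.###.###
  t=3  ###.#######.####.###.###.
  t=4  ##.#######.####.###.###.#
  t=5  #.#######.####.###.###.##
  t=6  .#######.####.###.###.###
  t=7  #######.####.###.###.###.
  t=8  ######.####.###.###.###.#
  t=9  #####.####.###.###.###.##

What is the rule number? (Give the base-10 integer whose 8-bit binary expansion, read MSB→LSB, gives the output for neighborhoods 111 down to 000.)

189

  nb ###: next=#  (t=1,i=3, bit7=1)
  nb ##.: next=.  (t=0,i=1, bit6=0)
  nb #.#: next=#  (t=0,i=2, bit5=1)
  nb #..: next=#  (t=0,i=4, bit4=1)
  nb .##: next=#  (t=0,i=0, bit3=1)
  nb .#.: next=#  (t=0,i=3, bit2=1)
  nb ..#: next=.  (t=0,i=5, bit1=0)
  nb ...: next=#  (t=0,i=15, bit0=1)
  bits 10111101 = 189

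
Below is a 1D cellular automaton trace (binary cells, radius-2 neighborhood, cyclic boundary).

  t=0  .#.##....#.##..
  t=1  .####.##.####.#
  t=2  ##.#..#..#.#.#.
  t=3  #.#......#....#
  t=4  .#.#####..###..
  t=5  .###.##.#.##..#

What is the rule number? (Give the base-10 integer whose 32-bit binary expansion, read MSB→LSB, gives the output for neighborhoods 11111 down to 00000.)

  #####|#  b31=1 t=4,i=5
  ####.|#  b30=1 t=1,i=3
  ###.#|.  b29=0 t=1,i=4
  ###..|.  b28=0 t=4,i=7
  ##.##|.  b27=0 t=1,i=5
  ##.#.|#  b26=1 t=1,i=13
  ##..#|#  b25=1 t=4,i=8
  ##...|.  b24=0 t=0,i=5
  #.###|#  b23=1 t=1,i=1
  #.##.|#  b22=1 t=0,i=3
  #.#.#|.  b21=0 t=1,i=14
  #.#..|.  b20=0 t=2,i=3
  #..##|.  b19=0 t=4,i=9
  #..#.|.  b18=0 t=2,i=5
  #...#|#  b17=1 t=0,i=14
  #....|#  b16=1 t=0,i=6
  .####|.  b15=0 t=1,i=2
  .###.|#  b14=1 t=4,i=11
  .##.#|.  b13=0 t=1,i=7
  .##..|#  b12=1 t=0,i=4
  .#.##|#  b11=1 t=0,i=2
  .#.#.|.  b10=0 t=2,i=10
  .#..#|.  b9=0 t=2,i=4
  .#...|#  b8=1 t=3,i=3
  ..###|#  b7=1 t=4,i=10
  ..##.|.  b6=0 t=3,i=14
  ..#.#|#  b5=1 t=0,i=1
  ..#..|.  b4=0 t=2,i=6
  ...##|.  b3=0 t=3,i=13
  ...#.|.  b2=0 t=0,i=0
  ....#|#  b1=1 t=0,i=7
  .....|#  b0=1 t=3,i=5
  bits 11000110110000110101100110100011 = 3334691235

3334691235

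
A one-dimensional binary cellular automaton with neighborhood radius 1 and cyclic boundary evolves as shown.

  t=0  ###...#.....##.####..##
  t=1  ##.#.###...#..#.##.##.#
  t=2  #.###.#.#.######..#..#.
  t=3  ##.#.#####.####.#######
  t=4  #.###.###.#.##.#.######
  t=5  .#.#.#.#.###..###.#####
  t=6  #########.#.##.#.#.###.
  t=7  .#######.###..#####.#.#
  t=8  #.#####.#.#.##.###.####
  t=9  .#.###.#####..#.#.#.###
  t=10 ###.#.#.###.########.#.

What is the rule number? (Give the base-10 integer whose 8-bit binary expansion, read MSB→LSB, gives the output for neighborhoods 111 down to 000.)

182

  nb ###: next=#  (t=0,i=0, bit7=1)
  nb ##.: next=.  (t=0,i=2, bit6=0)
  nb #.#: next=#  (t=0,i=14, bit5=1)
  nb #..: next=#  (t=0,i=3, bit4=1)
  nb .##: next=.  (t=0,i=12, bit3=0)
  nb .#.: next=#  (t=0,i=6, bit2=1)
  nb ..#: next=#  (t=0,i=5, bit1=1)
  nb ...: next=.  (t=0,i=4, bit0=0)
  bits 10110110 = 182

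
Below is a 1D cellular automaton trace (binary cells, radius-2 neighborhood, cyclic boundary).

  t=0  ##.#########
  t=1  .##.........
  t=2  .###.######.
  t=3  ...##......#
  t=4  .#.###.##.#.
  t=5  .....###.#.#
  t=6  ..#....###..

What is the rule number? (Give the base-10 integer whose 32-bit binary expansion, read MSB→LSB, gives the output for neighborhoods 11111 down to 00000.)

794956357

  #####|.  b31=0 t=0,i=5
  ####.|.  b30=0 t=0,i=0
  ###.#|#  b29=1 t=0,i=1
  ###..|.  b28=0 t=2,i=10
  ##.##|#  b27=1 t=0,i=2
  ##.#.|#  b26=1 t=4,i=9
  ##..#|#  b25=1 t=2,i=11
  ##...|#  b24=1 t=1,i=3
  #.###|.  b23=0 t=0,i=3
  #.##.|#  b22=1 t=4,i=7
  #.#.#|#  b21=1 t=5,i=9
  #.#..|.  b20=0 t=4,i=10
  #..##|.  b19=0 t=2,i=0
  #..#.|.  b18=0 t=4,i=0
  #...#|#  b17=1 t=3,i=1
  #....|.  b16=0 t=1,i=4
  .####|.  b15=0 t=0,i=4
  .###.|.  b14=0 t=2,i=2
  .##.#|.  b13=0 t=4,i=8
  .##..|#  b12=1 t=1,i=2
  .#.##|.  b11=0 t=4,i=2
  .#.#.|.  b10=0 t=5,i=10
  .#..#|#  b9=1 t=4,i=11
  .#...|.  b8=0 t=3,i=0
  ..###|.  b7=0 t=2,i=1
  ..##.|#  b6=1 t=1,i=1
  ..#.#|.  b5=0 t=4,i=1
  ..#..|.  b4=0 t=3,i=11
  ...##|.  b3=0 t=1,i=0
  ...#.|#  b2=1 t=3,i=10
  ....#|.  b1=0 t=1,i=11
  .....|#  b0=1 t=1,i=5
  bits 00101111011000100001001001000101 = 794956357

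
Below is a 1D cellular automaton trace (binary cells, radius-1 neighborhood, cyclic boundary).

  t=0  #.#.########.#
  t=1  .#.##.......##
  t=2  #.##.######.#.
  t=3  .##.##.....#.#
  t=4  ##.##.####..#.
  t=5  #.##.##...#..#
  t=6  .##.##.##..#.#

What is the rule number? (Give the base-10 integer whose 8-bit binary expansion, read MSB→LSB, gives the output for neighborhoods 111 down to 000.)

57

  ###|.  b7=0 t=0,i=5
  ##.|.  b6=0 t=0,i=0
  #.#|#  b5=1 t=0,i=1
  #..|#  b4=1 t=1,i=5
  .##|#  b3=1 t=0,i=4
  .#.|.  b2=0 t=0,i=2
  ..#|.  b1=0 t=1,i=11
  ...|#  b0=1 t=1,i=6
  bits 00111001 = 57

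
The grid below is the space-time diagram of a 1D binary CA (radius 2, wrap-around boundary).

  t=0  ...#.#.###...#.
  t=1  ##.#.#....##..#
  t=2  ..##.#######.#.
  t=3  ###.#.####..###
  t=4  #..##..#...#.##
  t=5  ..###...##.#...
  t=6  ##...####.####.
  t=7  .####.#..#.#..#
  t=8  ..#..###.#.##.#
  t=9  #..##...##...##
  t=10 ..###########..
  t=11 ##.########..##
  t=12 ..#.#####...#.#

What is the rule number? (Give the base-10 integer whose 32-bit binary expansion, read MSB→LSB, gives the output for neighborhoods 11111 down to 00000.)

2369491818

  #####|#  b31=1 t=2,i=7
  ####.|.  b30=0 t=2,i=10
  ###.#|.  b29=0 t=1,i=1
  ###..|.  b28=0 t=0,i=9
  ##.##|#  b27=1 t=2,i=4
  ##.#.|#  b26=1 t=1,i=2
  ##..#|.  b25=0 t=1,i=12
  ##...|#  b24=1 t=0,i=10
  #.###|.  b23=0 t=0,i=7
  #.##.|.  b22=0 t=6,i=0
  #.#.#|#  b21=1 t=0,i=5
  #.#..|#  b20=1 t=1,i=5
  #..##|#  b19=1 t=1,i=13
  #..#.|.  b18=0 t=4,i=6
  #...#|#  b17=1 t=0,i=11
  #....|#  b16=1 t=0,i=0
  .####|#  b15=1 t=2,i=6
  .###.|.  b14=0 t=0,i=8
  .##.#|.  b13=0 t=2,i=3
  .##..|#  b12=1 t=1,i=11
  .#.##|.  b11=0 t=0,i=6
  .#.#.|.  b10=0 t=0,i=4
  .#..#|#  b9=1 t=7,i=7
  .#...|#  b8=1 t=0,i=14
  ..###|.  b7=0 t=1,i=14
  ..##.|#  b6=1 t=1,i=10
  ..#.#|#  b5=1 t=0,i=3
  ..#..|.  b4=0 t=0,i=13
  ...##|#  b3=1 t=1,i=9
  ...#.|.  b2=0 t=0,i=2
  ....#|#  b1=1 t=0,i=1
  .....|.  b0=0 t=5,i=14
  bits 10001101001110111001001101101010 = 2369491818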